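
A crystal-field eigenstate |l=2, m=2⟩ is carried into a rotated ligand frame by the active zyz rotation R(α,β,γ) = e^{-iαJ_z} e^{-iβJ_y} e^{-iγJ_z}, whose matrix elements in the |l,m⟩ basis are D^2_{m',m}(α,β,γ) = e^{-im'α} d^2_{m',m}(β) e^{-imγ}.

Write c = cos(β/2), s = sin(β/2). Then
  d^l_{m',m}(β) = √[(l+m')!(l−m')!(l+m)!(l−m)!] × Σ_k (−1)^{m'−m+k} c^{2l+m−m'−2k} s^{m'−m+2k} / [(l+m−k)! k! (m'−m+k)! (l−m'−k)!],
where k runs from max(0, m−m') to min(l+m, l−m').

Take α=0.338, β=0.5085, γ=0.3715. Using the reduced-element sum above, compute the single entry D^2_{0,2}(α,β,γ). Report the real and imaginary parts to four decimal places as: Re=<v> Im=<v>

D^2_{0,2}(0.3380,0.5085,0.3715) = e^{-i·0·0.3380}·d^2_{0,2}(0.5085)·e^{-i·2·0.3715}. Compute d first:
c=cos(0.508500/2)=0.967852, s=sin(0.508500/2)=0.251520; N=√[2·2·24·1]=9.797959
Admissible k: 2..2 (factorial args all ≥0)
  k=2: (−1)^0·9.7980/(4)·0.9679^2·0.2515^2 = +0.145157
d^2_{0,2}(0.5085) = +0.145157
Attach z-rotation phases: D = e^{-i(0)(0.3380)}·(+0.145157)·e^{-i(2)(0.3715)} = +0.106900-0.098199i

Re=0.1069 Im=-0.0982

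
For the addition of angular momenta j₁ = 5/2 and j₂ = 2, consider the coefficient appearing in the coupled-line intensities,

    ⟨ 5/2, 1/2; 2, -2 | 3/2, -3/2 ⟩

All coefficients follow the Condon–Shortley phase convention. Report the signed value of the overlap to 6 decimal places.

+√(4/35) = +0.338062

triangle: 3!·2!·1!/7! = 12/5040
(j±m)!: 3!·2!·0!·4!·0!·3! = 1728
prefactor² = (2J+1)·Δ·N² = 576/35
  k=0: +1/(0!·3!·2!·0!·0!·1!) = 1/12
Σ = 1/12  ⇒  CG² = 576/35·(1/12)² = 4/35
CG = +√(4/35) = +0.338062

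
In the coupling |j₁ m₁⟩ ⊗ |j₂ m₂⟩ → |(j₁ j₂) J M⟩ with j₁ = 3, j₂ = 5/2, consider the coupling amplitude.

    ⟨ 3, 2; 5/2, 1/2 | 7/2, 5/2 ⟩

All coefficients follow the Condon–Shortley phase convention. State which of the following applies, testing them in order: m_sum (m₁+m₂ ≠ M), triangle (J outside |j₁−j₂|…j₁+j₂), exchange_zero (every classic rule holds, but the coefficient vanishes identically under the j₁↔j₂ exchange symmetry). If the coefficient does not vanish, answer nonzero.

m-sum: m₁+m₂ = 2+1/2 = 5/2, M = 5/2  ✓
triangle: |j₁−j₂| = 1/2 ≤ J = 7/2 ≤ j₁+j₂ = 11/2  ✓
exchange: j₁≠j₂ or m₁≠m₂ — the exchange symmetry imposes no constraint here
value check: CG = −√(2/63) = -0.178174 ≠ 0

nonzero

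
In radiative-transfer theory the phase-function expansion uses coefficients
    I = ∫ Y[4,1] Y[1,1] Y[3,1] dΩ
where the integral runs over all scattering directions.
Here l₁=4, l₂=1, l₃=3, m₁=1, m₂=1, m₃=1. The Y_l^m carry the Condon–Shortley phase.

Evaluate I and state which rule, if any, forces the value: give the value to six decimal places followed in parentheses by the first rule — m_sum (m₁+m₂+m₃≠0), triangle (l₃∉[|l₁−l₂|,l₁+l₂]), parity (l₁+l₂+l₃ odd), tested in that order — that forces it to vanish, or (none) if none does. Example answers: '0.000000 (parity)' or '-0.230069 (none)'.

0.000000 (m_sum)

1 + 1 + 1 = 3 ≠ 0: azimuthal integral kills it; I = 0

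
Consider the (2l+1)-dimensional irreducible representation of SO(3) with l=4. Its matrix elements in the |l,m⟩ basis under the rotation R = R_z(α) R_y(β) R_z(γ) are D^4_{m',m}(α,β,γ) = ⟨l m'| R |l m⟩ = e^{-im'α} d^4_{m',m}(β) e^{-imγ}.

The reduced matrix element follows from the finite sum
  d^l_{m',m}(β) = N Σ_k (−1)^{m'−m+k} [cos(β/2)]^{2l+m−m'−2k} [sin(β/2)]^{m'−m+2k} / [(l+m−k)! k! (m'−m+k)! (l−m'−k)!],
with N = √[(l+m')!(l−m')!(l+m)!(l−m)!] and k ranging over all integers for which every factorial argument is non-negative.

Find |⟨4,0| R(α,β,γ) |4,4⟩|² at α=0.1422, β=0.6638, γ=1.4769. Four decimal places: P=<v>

P=0.0057

D^4_{0,4}(0.1422,0.6638,1.4769) = e^{-i·0·0.1422}·d^4_{0,4}(0.6638)·e^{-i·4·1.4769}. Compute d first:
c=cos(0.663800/2)=0.945425, s=sin(0.663800/2)=0.325840; N=√[24·24·40320·1]=4819.161753
Admissible k: 4..4 (factorial args all ≥0)
  k=4: (−1)^0·4819.1618/(576)·0.9454^4·0.3258^4 = +0.075348
d^4_{0,4}(0.6638) = +0.075348
|D^4_{0,4}|² = |d^4_{0,4}(β)|² = (+0.075348)² = 0.005677 (the z-rotation phases have unit modulus)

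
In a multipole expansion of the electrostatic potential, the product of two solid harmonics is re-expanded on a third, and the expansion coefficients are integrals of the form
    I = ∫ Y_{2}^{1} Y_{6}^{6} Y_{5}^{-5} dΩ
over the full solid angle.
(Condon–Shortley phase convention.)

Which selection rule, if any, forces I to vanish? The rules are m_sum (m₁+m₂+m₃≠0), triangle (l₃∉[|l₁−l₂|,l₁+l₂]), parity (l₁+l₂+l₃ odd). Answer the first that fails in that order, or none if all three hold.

m₁+m₂+m₃ = 1 + 6 − 5 = 2  ✗
triangle: |2−6|=4 ≤ l₃=5 ≤ 2+6=8
parity: l₁+l₂+l₃ = 13 is odd

m_sum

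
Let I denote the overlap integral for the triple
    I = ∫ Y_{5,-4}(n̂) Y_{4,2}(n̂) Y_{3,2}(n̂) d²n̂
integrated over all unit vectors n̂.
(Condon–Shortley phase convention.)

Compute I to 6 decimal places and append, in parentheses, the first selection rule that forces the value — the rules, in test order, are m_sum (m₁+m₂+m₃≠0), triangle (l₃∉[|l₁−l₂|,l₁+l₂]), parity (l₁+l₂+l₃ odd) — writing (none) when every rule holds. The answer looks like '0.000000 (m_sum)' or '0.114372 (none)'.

Rules hold: Σm=0, L=12 even, 1≤3≤9.
N = 11·9·7 = 693
Δ = 6!·4!·2!/13! = 1/180180
Racah Σ t=2..4: t=2:+1/576 t=3:−1/144 t=4:+1/576 = -1/288
⇒ 3j(5 4 3; 0 0 0)² = 20/1001, sgn +1
Racah Σ t=5..6: t=5:−1/2880 t=6:+1/8640 = -1/4320
⇒ 3j(5 4 3; -4 2 2)² = 8/429, sgn +1
4πI² = N·(3j₀)²·(3jₘ)² = 480/1859
I = +1·√(0.258203/4π) = 0.14334284
No selection rule forces the value: the integral is nonzero (none).

0.143343 (none)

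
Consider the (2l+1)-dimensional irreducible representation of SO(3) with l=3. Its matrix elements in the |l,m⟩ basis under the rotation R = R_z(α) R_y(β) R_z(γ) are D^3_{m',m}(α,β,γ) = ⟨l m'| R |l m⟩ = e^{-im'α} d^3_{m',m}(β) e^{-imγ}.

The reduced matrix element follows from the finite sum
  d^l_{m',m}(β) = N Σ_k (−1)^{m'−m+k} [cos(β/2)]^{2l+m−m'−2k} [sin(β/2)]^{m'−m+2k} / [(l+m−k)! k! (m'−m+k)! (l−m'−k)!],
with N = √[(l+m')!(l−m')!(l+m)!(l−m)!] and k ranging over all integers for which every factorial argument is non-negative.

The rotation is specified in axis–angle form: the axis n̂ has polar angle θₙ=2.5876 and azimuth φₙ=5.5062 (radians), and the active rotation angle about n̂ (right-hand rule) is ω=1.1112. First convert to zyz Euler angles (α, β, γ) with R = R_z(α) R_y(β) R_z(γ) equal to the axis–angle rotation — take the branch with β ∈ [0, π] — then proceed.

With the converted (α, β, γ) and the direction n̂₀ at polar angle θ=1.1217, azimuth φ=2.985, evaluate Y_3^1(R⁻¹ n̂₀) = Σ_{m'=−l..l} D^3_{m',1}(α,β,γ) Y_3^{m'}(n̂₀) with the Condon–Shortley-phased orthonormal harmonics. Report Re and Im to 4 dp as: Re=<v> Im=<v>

Re=0.3623 Im=0.2213

Axis–angle → zyz. n̂ = (sinθₙcosφₙ, sinθₙsinφₙ, cosθₙ) = (+0.375116, -0.368857, -0.850431), ω = 1.1112.
R = I cosω + sinω [n̂]ₓ + (1−cosω) n̂n̂ᵀ gives
  R = [+0.521880, +0.685195, -0.508083; -0.839171, +0.519289, -0.161651; +0.153080, +0.510731, +0.846003]
β = atan2(√(R₁₃²+R₂₃²), R₃₃) = 0.562353; α = atan2(R₂₃, R₁₃) mod 2π = 3.449624; γ = atan2(R₃₂, −R₃₁) mod 2π = 1.862002
Need the full column D^3_{m',1} for m'=−3..3 at α=3.4496, β=0.5624, γ=1.8620.
cos(β/2)=0.960730, sin(β/2)=0.277486
d^3_{-3,1}: single k=4 term ⇒ +0.021194;  D = -0.012536+0.017089i
d^3_{-2,1}: k∈[3..4] ⇒ +0.119828 -0.004998 = +0.114830;  D = +0.036651-0.108824i
d^3_{-1,1}: k∈[2..4] ⇒ +0.393585 -0.043778 +0.000457 = +0.350263;  D = -0.005893+0.350214i
d^3_{0,1}: k∈[1..3] ⇒ +0.786752 -0.196897 +0.005475 = +0.595330;  D = -0.170924-0.570266i
d^3_{1,1}: k∈[0..2] ⇒ +0.786334 -0.524780 +0.032834 = +0.294388;  D = +0.166038+0.243095i
d^3_{2,1}: k∈[0..1] ⇒ -0.718203 +0.119828 = -0.598375;  D = +0.471415+0.368539i
d^3_{3,1}: single k=0 term ⇒ +0.254058;  D = +0.238173+0.088426i
Y_3^{m'}(θ=1.1217,φ=2.985) and Σ D·Y over m':
  (-0.0125+0.0171i)·(-0.2720-0.1381i)  (+0.0367-0.1088i)·(+0.3426+0.1109i)  (-0.0059+0.3502i)·(+0.0166+0.0026i)  (-0.1709-0.5703i)·(-0.3334+0.0000i)  (+0.1660+0.2431i)·(-0.0166+0.0026i)  (+0.4714+0.3685i)·(+0.3426-0.1109i)  (+0.2382+0.0884i)·(+0.2720-0.1381i)
Y_3^1(R⁻¹ n̂) = +0.362328+0.221276i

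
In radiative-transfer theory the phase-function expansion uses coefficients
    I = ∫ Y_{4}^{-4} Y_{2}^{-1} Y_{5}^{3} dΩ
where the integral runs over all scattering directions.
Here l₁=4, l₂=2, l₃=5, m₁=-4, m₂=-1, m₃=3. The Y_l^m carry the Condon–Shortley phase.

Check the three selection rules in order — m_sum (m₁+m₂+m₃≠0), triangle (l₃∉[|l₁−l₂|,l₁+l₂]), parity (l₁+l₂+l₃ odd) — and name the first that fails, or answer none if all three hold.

azimuthal sum: -4 − 1 + 3 = -2  ✗
2 ≤ 5 ≤ 6 (triangle on l)
L = 4 + 2 + 5 = 11 (odd)

m_sum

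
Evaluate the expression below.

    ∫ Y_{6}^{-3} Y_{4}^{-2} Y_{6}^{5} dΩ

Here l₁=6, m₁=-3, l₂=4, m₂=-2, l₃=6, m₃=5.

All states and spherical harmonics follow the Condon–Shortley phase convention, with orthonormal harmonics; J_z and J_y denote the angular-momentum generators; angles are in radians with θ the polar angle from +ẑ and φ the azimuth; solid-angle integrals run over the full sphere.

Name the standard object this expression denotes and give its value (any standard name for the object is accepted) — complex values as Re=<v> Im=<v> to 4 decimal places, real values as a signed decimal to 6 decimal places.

This is a Gaunt coefficient — the integral of a triple product of spherical harmonics over the sphere.
m-sum 0 ✓  L=16 even ✓  2≤6≤10 ✓
Π(2lᵢ+1) = 13×9×13 = 1521
triangle coeff Δ(6,4,6) = 1/15315300
Σ_t [0,4]: t=0:+1/829440 t=1:−1/25920 t=2:+1/9216 t=3:−1/25920 t=4:+1/829440 = 7/207360
(3j)²=28/2431 [(6 4 6; 0 0 0)], sign=+1
Σ_t [1,2]: t=1:−1/1451520 t=2:+1/483840 = 1/725760
(3j)²=24/1547 [(6 4 6; -3 -2 5)], sign=-1
⇒ 4πI² = 864/3179
I = (-1)√(864/3179/(4π)) = -0.14706410

Gaunt coefficient, -0.147064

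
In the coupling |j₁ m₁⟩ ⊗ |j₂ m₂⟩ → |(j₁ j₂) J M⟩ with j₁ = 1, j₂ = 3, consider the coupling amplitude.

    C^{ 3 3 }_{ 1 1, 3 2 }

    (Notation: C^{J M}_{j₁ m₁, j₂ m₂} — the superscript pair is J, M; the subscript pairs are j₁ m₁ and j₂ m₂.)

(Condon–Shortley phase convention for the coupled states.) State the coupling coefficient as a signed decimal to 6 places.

+0.500000  (= +√(1/4))

triangle: 1!×1!×5!/8! = 120/40320
(j±m)!: 2!×0!×5!×1!×6!×0! = 172800
prefactor² = (2J+1)×Δ×N² = 3600
  k=0: +1/(0!×1!×0!×5!×1!×0!) = 1/120
Σ = 1/120  ⇒  CG² = 3600×(1/120)² = 1/4
CG = +√(1/4) = +0.500000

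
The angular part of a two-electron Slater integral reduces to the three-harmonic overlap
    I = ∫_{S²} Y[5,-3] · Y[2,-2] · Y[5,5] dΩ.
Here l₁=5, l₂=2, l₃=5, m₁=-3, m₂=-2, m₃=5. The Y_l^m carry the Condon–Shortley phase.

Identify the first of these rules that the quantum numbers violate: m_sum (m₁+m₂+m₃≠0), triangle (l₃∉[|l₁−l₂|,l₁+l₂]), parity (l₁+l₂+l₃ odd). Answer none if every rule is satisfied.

none

azimuthal sum: -3 − 2 + 5 = 0  ✓
3 ≤ 5 ≤ 7 (triangle on l)  ✓
L = 5 + 2 + 5 = 12 (even)  ✓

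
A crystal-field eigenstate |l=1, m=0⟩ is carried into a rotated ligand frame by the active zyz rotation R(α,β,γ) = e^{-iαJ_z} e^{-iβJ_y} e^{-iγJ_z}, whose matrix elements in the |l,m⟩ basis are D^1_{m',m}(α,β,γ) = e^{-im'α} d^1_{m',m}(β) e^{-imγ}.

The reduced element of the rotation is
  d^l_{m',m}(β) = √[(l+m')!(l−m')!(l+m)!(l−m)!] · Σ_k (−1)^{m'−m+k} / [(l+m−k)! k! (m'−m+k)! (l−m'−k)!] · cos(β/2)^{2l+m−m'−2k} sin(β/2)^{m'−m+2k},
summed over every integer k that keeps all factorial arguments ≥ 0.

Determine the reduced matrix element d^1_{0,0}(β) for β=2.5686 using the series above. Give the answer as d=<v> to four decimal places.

d=-0.8403

d^1_{0,0}(β=2.5686) via the finite sum:
c=cos(2.568600/2)=0.282593, s=sin(2.568600/2)=0.959240; N=√[1·1·1·1]=1.000000
The bounds max(0,m−m')=0 and min(l+m,l−m')=1 give 2 terms
  k=0: (−1)^0·1.0000/(1)·0.2826^2·0.9592^0 = +0.079859
  k=1: (−1)^1·1.0000/(1)·0.2826^0·0.9592^2 = -0.920141
d^1_{0,0}(2.5686) = +0.079859 -0.920141 = -0.840282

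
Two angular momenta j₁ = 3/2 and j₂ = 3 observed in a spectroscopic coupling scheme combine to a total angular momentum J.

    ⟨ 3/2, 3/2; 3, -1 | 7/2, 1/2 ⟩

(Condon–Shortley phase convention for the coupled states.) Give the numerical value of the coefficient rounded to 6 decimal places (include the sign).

j₁+j₂−J=1  J+j₁−j₂=2  J−j₁+j₂=5  j₁+j₂+J+1=9
(j₁±m₁, j₂±m₂, J±M) = (3,0,2,4,4,3)
P² = 1536/7
sum k=0..0:
  [0] +1/24 = 1/24
S = 1/24
C² = P²·S² = 8/21 ; C = +0.617213

+√(8/21) ≈ +0.617213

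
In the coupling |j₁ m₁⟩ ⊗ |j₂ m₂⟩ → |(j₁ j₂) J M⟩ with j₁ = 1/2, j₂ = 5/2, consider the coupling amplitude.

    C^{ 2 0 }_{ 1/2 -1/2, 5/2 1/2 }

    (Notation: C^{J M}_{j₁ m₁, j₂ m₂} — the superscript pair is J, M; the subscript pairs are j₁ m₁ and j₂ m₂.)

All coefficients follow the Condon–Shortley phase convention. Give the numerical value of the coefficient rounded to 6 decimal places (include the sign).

triangle: 1!·0!·4!/6! = 24/720
(j±m)!: 0!·1!·3!·2!·2!·2! = 48
prefactor² = (2J+1)·Δ·N² = 8
  k=1: −1/(1!·0!·0!·2!·0!·2!) = -1/4
Σ = -1/4  ⇒  CG² = 8·(-1/4)² = 1/2
CG = −√(1/2) = -0.707107

-0.707107  (= −√(1/2))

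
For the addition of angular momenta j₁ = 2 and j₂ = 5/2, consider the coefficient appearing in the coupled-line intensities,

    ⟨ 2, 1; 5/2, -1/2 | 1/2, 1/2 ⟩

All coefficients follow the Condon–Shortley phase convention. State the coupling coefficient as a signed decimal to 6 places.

triangle: 4!·0!·1!/6! = 24/720
(j±m)!: 3!·1!·2!·3!·1!·0! = 72
prefactor² = (2J+1)·Δ·N² = 24/5
  k=1: −1/(1!·3!·0!·1!·0!·0!) = -1/6
Σ = -1/6  ⇒  CG² = 24/5·(-1/6)² = 2/15
CG = −√(2/15) = -0.365148

−√(2/15) = -0.365148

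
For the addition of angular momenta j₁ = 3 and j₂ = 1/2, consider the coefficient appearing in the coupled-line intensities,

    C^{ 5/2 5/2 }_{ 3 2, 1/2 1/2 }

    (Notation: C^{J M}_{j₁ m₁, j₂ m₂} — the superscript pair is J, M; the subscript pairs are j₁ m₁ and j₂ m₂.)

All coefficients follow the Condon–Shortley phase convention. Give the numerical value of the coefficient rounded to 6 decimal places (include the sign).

triangle: 1!·5!·0!/7! = 120/5040
(j±m)!: 5!·1!·1!·0!·5!·0! = 14400
prefactor² = (2J+1)·Δ·N² = 14400/7
  k=1: −1/(1!·0!·0!·0!·5!·0!) = -1/120
Σ = -1/120  ⇒  CG² = 14400/7·(-1/120)² = 1/7
CG = −√(1/7) = -0.377964

-0.377964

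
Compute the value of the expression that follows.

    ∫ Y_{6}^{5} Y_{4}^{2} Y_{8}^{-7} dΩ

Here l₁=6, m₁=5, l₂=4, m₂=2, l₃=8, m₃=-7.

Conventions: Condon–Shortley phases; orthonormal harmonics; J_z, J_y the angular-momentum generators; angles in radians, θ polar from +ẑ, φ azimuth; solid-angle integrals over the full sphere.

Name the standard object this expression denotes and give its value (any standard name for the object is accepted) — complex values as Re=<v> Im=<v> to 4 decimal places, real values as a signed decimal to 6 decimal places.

This is a Gaunt coefficient — the integral of a triple product of spherical harmonics over the sphere.
Checks pass: Σm=0; 18 even; l₃=8∈[2,10].
(2·6+1)(2·4+1)(2·8+1) = 1989
Δ: 2! 10! 6! / 19! → 1/23279256
sum: t=0:+1/1658880 t=1:−1/518400 t=2:+1/1658880 = -1/1382400
3j²(6 4 8; 0 0 0) = Δ·Π!·Σ² = 504/46189  (sign -1)
sum: t=0:+1/522547200 t=1:−1/435456000 = -1/2612736000
3j²(6 4 8; 5 2 -7) = Δ·Π!·Σ² = 11/23256  (sign +1)
combine: 4πI² = 1989·504/46189·11/23256 = 63/6137
take √, sign -1: I = -0.02858165

Gaunt coefficient, -0.028582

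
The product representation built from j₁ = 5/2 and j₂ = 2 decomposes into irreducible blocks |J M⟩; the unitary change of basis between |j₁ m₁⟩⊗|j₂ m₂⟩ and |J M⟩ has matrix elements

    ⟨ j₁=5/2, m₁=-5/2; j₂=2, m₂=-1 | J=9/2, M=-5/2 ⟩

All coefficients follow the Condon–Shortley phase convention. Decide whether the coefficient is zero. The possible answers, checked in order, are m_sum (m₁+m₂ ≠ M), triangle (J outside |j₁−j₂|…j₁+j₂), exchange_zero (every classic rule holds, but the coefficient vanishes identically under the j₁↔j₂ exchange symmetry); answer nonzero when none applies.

m-sum: m₁+m₂ = -5/2+(-1) = -7/2, M = -5/2  ✗ ⇒ coefficient is 0

m_sum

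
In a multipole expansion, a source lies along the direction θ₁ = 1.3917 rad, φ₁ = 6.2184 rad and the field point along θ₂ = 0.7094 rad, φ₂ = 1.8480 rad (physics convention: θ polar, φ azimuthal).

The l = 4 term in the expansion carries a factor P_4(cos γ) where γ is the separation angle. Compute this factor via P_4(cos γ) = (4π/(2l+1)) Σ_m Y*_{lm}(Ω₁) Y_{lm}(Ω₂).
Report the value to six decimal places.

Term-by-term m-sum for l=4 (normalisation 4π/9 = 1.396263):
  term(m=-4) = (0.006659, -0.032376)   from Y*(Ω₁)=(0.401039, -0.106316), Y(Ω₂)=(0.035509, -0.071316)
  term(m=-3) = (0.047688, 0.028900)   from Y*(Ω₁)=(0.208444, -0.041030), Y(Ω₂)=(0.193975, 0.176827)
  term(m=-2) = (0.083983, -0.068468)   from Y*(Ω₁)=(-0.249843, 0.032555), Y(Ω₂)=(-0.365641, 0.226400)
  term(m=-1) = (0.018604, 0.052263)   from Y*(Ω₁)=(-0.229879, 0.014914), Y(Ω₂)=(-0.065904, -0.231624)
  term(m=+0) = (-0.062265, 0.000000)   from Y*(Ω₁)=(0.220375, -0.000000), Y(Ω₂)=(-0.282540, 0.000000)
  term(m=+1) = (0.018604, -0.052263)   from Y*(Ω₁)=(0.229879, 0.014914), Y(Ω₂)=(0.065904, -0.231624)
  term(m=+2) = (0.083983, 0.068468)   from Y*(Ω₁)=(-0.249843, -0.032555), Y(Ω₂)=(-0.365641, -0.226400)
  term(m=+3) = (0.047688, -0.028900)   from Y*(Ω₁)=(-0.208444, -0.041030), Y(Ω₂)=(-0.193975, 0.176827)
  term(m=+4) = (0.006659, 0.032376)   from Y*(Ω₁)=(0.401039, 0.106316), Y(Ω₂)=(0.035509, 0.071316)
Total Σ_m = (0.251603, 0.000000). Multiply by 1.396263: (0.351304, 0.000000). P_4(cos γ) = 0.351304

0.351304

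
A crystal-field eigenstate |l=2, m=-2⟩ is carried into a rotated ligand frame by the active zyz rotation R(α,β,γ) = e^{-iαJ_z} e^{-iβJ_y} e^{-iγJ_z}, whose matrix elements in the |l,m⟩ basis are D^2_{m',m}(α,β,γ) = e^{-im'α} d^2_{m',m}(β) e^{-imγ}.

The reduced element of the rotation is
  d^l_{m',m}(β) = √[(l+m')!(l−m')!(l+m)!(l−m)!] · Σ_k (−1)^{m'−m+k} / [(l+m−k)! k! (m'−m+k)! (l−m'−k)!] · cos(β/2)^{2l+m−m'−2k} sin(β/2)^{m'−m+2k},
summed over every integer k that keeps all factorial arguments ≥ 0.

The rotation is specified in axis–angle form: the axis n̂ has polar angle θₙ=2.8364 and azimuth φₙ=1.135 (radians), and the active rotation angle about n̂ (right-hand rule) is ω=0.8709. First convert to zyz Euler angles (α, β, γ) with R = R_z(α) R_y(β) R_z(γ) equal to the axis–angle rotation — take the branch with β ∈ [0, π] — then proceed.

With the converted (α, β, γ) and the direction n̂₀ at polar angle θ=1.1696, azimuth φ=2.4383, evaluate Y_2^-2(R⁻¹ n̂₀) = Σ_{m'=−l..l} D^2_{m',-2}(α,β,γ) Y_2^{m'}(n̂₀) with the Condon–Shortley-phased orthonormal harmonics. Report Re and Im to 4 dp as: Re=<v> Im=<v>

Axis–angle → zyz. n̂ = (sinθₙcosφₙ, sinθₙsinφₙ, cosθₙ) = (+0.126841, +0.272393, -0.953789), ω = 0.8709.
R = I cosω + sinω [n̂]ₓ + (1−cosω) n̂n̂ᵀ gives
  R = [+0.649864, +0.741857, +0.165304; -0.717267, +0.670543, -0.189477; -0.251408, +0.004567, +0.967871]
β = atan2(√(R₁₃²+R₂₃²), R₃₃) = 0.254177; α = atan2(R₂₃, R₁₃) mod 2π = 5.429757; γ = atan2(R₃₂, −R₃₁) mod 2π = 0.018165
Need the full column D^2_{m',-2} for m'=−2..2 at α=5.4298, β=0.2542, γ=0.0182.
cos(β/2)=0.991935, sin(β/2)=0.126747
d^2_{-2,-2}: single k=0 term ⇒ +0.968129;  D = -0.096392-0.963318i
d^2_{-1,-2}: single k=0 term ⇒ -0.247410;  D = -0.169312+0.180402i
d^2_{0,-2}: single k=0 term ⇒ +0.038718;  D = +0.038693+0.001406i
d^2_{1,-2}: single k=0 term ⇒ -0.004039;  D = -0.002543-0.003138i
d^2_{2,-2}: single k=0 term ⇒ +0.000258;  D = -0.000044+0.000254i
Y_2^{m'}(θ=1.1696,φ=2.4383) and Σ D·Y over m':
  (-0.0964-0.9633i)·(+0.0535+0.3230i)  (-0.1693+0.1804i)·(-0.2118-0.1796i)  (+0.0387+0.0014i)·(-0.1711+0.0000i)  (-0.0025-0.0031i)·(+0.2118-0.1796i)  (-0.0000+0.0003i)·(+0.0535-0.3230i)
Y_2^-2(R⁻¹ n̂) = +0.366584-0.090908i

Re=0.3666 Im=-0.0909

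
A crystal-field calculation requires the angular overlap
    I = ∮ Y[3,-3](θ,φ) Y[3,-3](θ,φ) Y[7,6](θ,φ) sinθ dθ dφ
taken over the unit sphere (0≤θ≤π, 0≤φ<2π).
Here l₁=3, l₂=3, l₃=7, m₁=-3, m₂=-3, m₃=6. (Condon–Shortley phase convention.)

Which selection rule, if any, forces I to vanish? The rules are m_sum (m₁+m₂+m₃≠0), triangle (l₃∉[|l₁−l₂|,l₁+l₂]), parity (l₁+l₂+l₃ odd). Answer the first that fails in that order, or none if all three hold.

azimuthal sum: -3 − 3 + 6 = 0  ✓
l₃ must lie in [0,6]; have l₃=7  ✗
L = 3 + 3 + 7 = 13 (odd)

triangle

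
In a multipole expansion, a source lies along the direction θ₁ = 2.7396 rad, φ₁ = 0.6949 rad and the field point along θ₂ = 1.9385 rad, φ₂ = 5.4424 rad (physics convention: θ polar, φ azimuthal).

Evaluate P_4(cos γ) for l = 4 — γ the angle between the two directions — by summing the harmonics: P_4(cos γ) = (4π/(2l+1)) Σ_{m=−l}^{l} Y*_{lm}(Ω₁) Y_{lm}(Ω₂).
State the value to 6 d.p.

Term-by-term m-sum for l=4 (normalisation 4π/9 = 1.396263):
  [-4]  conj(Y_{4,-4})(Ω₁) = -0.009698+0.003672i ; Y_{4,-4}(Ω₂) = -0.327351-0.073735i ; Δ = +0.003445-0.000487i
  [-3]  conj(Y_{4,-3})(Ω₁) = +0.033914-0.060079i ; Y_{4,-3}(Ω₂) = +0.297725-0.212206i ; Δ = -0.002652-0.025084i
  [-2]  conj(Y_{4,-2})(Ω₁) = +0.045431+0.248255i ; Y_{4,-2}(Ω₂) = +0.003074-0.027634i ; Δ = +0.007000-0.000492i
  [-1]  conj(Y_{4,-1})(Ω₁) = -0.383165-0.319409i ; Y_{4,-1}(Ω₂) = +0.221761+0.247796i ; Δ = -0.005823-0.165779i
  [+0]  conj(Y_{4,0})(Ω₁) = +0.285304-0.000000i ; Y_{4,0}(Ω₂) = -0.030911+0.000000i ; Δ = -0.008819+0.000000i
  [+1]  conj(Y_{4,1})(Ω₁) = +0.383165-0.319409i ; Y_{4,1}(Ω₂) = -0.221761+0.247796i ; Δ = -0.005823+0.165779i
  [+2]  conj(Y_{4,2})(Ω₁) = +0.045431-0.248255i ; Y_{4,2}(Ω₂) = +0.003074+0.027634i ; Δ = +0.007000+0.000492i
  [+3]  conj(Y_{4,3})(Ω₁) = -0.033914-0.060079i ; Y_{4,3}(Ω₂) = -0.297725-0.212206i ; Δ = -0.002652+0.025084i
  [+4]  conj(Y_{4,4})(Ω₁) = -0.009698-0.003672i ; Y_{4,4}(Ω₂) = -0.327351+0.073735i ; Δ = +0.003445+0.000487i
Accumulated sum -0.004878+0.000000i; after 4π/(2l+1) scaling, -0.006811+0.000000i ⇒ P_4 = -0.006811

-0.006811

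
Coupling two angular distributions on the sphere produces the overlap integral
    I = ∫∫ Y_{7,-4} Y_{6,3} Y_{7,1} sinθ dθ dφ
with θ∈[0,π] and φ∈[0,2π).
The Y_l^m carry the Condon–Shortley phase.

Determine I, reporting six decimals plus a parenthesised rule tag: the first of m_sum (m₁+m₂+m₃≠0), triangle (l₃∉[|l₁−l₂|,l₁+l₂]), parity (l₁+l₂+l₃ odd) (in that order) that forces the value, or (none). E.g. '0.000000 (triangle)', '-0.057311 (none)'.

-0.108019 (none)

Rules hold: Σm=0, L=20 even, 1≤7≤13.
N = 15·13·15 = 2925
Δ = 6!·8!·6!/21! = 1/2444321880
Racah Σ t=0..6: t=0:+1/2612736000 t=1:−1/20736000 t=2:+1/1658880 t=3:−1/746496 t=4:+1/1658880 t=5:−1/20736000 t=6:+1/2612736000 = -1/4354560
⇒ 3j(7 6 7; 0 0 0)² = 1000/138567, sgn +1
Racah Σ t=3..6: t=3:−1/1045094400 t=4:+1/29030400 t=5:−1/8294400 t=6:+1/18662400 = -1/29859840
⇒ 3j(7 6 7; -4 3 1)² = 175/25194, sgn -1
4πI² = N·(3j₀)²·(3jₘ)² = 2187500/14919047
I = -1·√(0.146625/4π) = -0.10801860
No selection rule forces the value: the integral is nonzero (none).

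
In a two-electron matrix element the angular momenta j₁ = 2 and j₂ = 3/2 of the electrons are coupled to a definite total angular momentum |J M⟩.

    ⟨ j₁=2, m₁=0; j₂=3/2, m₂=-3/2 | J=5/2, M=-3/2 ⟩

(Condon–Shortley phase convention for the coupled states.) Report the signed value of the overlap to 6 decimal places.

+0.717137  (= +√(18/35))

j₁+j₂−J=1  J+j₁−j₂=3  J−j₁+j₂=2  j₁+j₂+J+1=7
(j₁±m₁, j₂±m₂, J±M) = (2,2,0,3,1,4)
P² = 288/35
sum k=0..0:
  [0] +1/4 = 1/4
S = 1/4
C² = P²·S² = 18/35 ; C = +0.717137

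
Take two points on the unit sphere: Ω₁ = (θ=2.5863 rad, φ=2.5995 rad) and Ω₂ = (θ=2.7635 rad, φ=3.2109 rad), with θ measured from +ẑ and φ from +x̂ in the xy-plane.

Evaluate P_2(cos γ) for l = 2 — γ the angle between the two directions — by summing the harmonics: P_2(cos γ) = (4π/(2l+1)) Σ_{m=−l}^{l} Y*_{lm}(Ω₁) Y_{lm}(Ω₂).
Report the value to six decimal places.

0.851147

Summing Y*_{l m}(θ₁,φ₁)·Y_{l m}(θ₂,φ₂) over m ∈ [−2, 2]; prefactor 4π/(2·2+1) = 2.513274:
  m=-2: Y*=(0.050204, -0.094896)  Y=(0.052133, -0.007273)  product (0.001927, -0.005312)
  m=-1: Y*=(0.296468, -0.178556)  Y=(0.264406, -0.018355)  product (0.075111, -0.052653)
  m=+0: Y*=(0.367811, -0.000000)  Y=(0.501847, 0.000000)  product (0.184585, 0.000000)
  m=+1: Y*=(-0.296468, -0.178556)  Y=(-0.264406, -0.018355)  product (0.075111, 0.052653)
  m=+2: Y*=(0.050204, 0.094896)  Y=(0.052133, 0.007273)  product (0.001927, 0.005312)
Σ over m = (0.338661, 0.000000); ×(4π/5) → (0.851147, 0.000000). Real part: 0.851147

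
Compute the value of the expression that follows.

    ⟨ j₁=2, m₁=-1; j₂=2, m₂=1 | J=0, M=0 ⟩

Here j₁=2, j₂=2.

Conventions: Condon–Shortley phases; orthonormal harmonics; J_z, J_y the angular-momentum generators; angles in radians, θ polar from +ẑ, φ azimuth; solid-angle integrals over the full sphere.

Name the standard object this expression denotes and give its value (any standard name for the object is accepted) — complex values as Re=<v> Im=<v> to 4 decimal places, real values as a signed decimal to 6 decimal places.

This is a Clebsch–Gordan (vector-coupling) coefficient.
triangle: 4!×0!×0!/5! = 24/120
(j±m)!: 1!×3!×3!×1!×0!×0! = 36
prefactor² = (2J+1)×Δ×N² = 36/5
  k=3: −1/(3!×1!×0!×0!×0!×0!) = -1/6
Σ = -1/6  ⇒  CG² = 36/5×(-1/6)² = 1/5
CG = −√(1/5) = -0.447214

Clebsch–Gordan coefficient, −√(1/5) ≈ -0.447214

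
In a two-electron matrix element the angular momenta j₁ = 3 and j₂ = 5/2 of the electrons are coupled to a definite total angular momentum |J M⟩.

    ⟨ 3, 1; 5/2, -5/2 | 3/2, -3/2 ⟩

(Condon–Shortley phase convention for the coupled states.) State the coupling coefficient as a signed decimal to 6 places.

+√(1/14) = +0.267261

triangle: 4!*2!*1!/8! = 48/40320
(j±m)!: 4!*2!*0!*5!*0!*3! = 34560
prefactor² = (2J+1)*Δ*N² = 1152/7
  k=0: +1/(0!*4!*2!*0!*0!*1!) = 1/48
Σ = 1/48  ⇒  CG² = 1152/7*(1/48)² = 1/14
CG = +√(1/14) = +0.267261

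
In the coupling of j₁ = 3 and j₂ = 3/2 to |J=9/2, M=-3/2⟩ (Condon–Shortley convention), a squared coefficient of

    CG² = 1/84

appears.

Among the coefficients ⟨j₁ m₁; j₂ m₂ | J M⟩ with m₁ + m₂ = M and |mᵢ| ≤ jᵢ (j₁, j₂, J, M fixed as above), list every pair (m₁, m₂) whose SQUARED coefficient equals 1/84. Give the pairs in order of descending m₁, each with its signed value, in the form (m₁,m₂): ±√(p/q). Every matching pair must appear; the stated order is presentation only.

Admissible pairs with m₁+m₂ = M = -3/2: (-3,3/2), (-2,1/2), (-1,-1/2), (0,-3/2)
  (m₁,m₂)=(0,-3/2): CG² = 5/21, CG = +√(5/21)
  (m₁,m₂)=(-1,-1/2): CG² = 15/28, CG = +√(15/28)
  (m₁,m₂)=(-2,1/2): CG² = 3/14, CG = +√(3/14)
  (m₁,m₂)=(-3,3/2): CG² = 1/84, CG = +√(1/84)   ← matches the target
Pairs with CG² = 1/84: (-3,3/2): +√(1/84)

(-3,3/2): +√(1/84)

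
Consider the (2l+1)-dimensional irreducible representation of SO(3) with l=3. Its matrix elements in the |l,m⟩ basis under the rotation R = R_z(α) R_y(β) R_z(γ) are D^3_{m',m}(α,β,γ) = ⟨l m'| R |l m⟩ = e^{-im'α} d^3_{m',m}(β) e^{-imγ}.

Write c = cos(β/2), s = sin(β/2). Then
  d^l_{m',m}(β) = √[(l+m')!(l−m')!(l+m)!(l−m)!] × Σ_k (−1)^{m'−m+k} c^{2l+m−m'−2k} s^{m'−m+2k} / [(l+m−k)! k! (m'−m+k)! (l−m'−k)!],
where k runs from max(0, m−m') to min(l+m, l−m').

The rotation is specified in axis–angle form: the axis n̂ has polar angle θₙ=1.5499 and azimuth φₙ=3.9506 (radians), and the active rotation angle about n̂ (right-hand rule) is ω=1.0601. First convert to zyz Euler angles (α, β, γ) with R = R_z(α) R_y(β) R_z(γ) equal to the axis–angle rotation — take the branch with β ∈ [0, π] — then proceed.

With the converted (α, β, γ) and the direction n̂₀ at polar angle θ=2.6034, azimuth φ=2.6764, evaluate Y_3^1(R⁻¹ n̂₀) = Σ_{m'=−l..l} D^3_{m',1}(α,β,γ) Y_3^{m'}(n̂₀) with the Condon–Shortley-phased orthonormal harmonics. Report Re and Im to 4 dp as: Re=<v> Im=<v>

Re=-0.2611 Im=0.1902

Axis–angle → zyz. n̂ = (sinθₙcosφₙ, sinθₙsinφₙ, cosθₙ) = (-0.690066, -0.723444, +0.020895), ω = 1.0601.
R = I cosω + sinω [n̂]ₓ + (1−cosω) n̂n̂ᵀ gives
  R = [+0.732221, +0.236982, -0.638507; +0.273440, +0.756340, +0.594289; +0.623765, -0.609745, +0.489008]
β = atan2(√(R₁₃²+R₂₃²), R₃₃) = 1.059844; α = atan2(R₂₃, R₁₃) mod 2π = 2.392047; γ = atan2(R₃₂, −R₃₁) mod 2π = 3.915625
Need the full column D^3_{m',1} for m'=−3..3 at α=2.3920, β=1.0598, γ=3.9156.
cos(β/2)=0.862846, sin(β/2)=0.505466
d^3_{-3,1}: single k=4 term ⇒ +0.188227;  D = -0.186897-0.022332i
d^3_{-2,1}: k∈[3..4] ⇒ +0.524695 -0.090031 = +0.434663;  D = +0.280791+0.331796i
d^3_{-1,1}: k∈[2..4] ⇒ +0.849707 -0.388799 +0.016678 = +0.477587;  D = +0.022542-0.477054i
d^3_{0,1}: k∈[1..3] ⇒ +0.837433 -0.862161 +0.098624 = +0.073896;  D = -0.052843+0.051655i
d^3_{1,1}: k∈[0..2] ⇒ +0.412668 -1.132943 +0.291599 = -0.428676;  D = -0.428547+0.010496i
d^3_{2,1}: k∈[0..1] ⇒ -0.764469 +0.524695 = -0.239774;  D = +0.179461+0.159013i
d^3_{3,1}: single k=0 term ⇒ +0.548484;  D = +0.052678+0.545948i
Y_3^{m'}(θ=2.6034,φ=2.6764) and Σ D·Y over m':
  (-0.1869-0.0223i)·(-0.0098-0.0553i)  (+0.2808+0.3318i)·(-0.1378-0.1849i)  (+0.0225-0.4771i)·(-0.3977-0.1996i)  (-0.0528+0.0517i)·(-0.2199+0.0000i)  (-0.4285+0.0105i)·(+0.3977-0.1996i)  (+0.1795+0.1590i)·(-0.1378+0.1849i)  (+0.0527+0.5459i)·(+0.0098-0.0553i)
Y_3^1(R⁻¹ n̂) = -0.261067+0.190238i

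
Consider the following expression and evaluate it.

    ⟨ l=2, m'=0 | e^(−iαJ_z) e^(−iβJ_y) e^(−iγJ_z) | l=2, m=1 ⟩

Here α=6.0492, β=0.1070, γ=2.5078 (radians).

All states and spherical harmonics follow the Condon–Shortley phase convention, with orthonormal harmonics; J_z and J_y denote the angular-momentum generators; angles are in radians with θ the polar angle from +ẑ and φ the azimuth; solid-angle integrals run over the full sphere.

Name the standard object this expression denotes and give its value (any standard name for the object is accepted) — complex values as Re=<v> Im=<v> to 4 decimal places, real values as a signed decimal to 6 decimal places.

Wigner D-matrix element, Re=-0.1048 Im=-0.0770

This is a Wigner D-matrix element — the rotation-matrix element ⟨l m'| R(α,β,γ) |l m⟩ in the angular-momentum basis.
Split into d^2_{0,1}(β=0.1070) × two z-phases.
c=cos(0.107000/2)=0.998569, s=sin(0.107000/2)=0.053474; N=√[2·2·6·1]=4.898979
The bounds max(0,m−m')=1 and min(l+m,l−m')=2 give 2 terms
  k=1: (−1)^0·4.8990/(2)·0.9986^3·0.0535^1 = +0.130424
  k=2: (−1)^1·4.8990/(2)·0.9986^1·0.0535^3 = -0.000374
d^2_{0,1}(0.1070) = +0.130424 -0.000374 = +0.130050
D = (+1.000000+0.000000i)·(+0.130050)·(-0.805787-0.592205i) = -0.104792-0.077016i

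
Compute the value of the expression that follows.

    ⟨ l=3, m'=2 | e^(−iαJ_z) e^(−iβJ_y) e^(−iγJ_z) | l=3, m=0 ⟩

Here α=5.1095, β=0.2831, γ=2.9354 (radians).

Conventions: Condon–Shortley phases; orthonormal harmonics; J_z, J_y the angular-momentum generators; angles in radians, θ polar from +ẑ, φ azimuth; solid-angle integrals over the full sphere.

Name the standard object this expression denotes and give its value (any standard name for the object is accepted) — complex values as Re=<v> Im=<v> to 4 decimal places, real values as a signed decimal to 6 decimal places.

This is a Wigner D-matrix element — the rotation-matrix element ⟨l m'| R(α,β,γ) |l m⟩ in the angular-momentum basis.
D^3_{2,0}(5.1095,0.2831,2.9354) = e^{-i·2·5.1095}·d^3_{2,0}(0.2831)·e^{-i·0·2.9354}. Compute d first:
Half-angle: c=0.989999, s=0.141078. N=√(120·1·6·6)=65.726707
Admissible k: 0..1 (factorial args all ≥0)
  k=0: (−1)^2·65.7267/(12)·0.9900^4·0.1411^2 = +0.104717
  k=1: (−1)^3·65.7267/(12)·0.9900^2·0.1411^4 = -0.002126
d^3_{2,0}(0.2831) = +0.104717 -0.002126 = +0.102590
D = (-0.700840+0.713319i)·(+0.102590)·(+1.000000+0.000000i) = -0.071899+0.073180i

Wigner D-matrix element, Re=-0.0719 Im=0.0732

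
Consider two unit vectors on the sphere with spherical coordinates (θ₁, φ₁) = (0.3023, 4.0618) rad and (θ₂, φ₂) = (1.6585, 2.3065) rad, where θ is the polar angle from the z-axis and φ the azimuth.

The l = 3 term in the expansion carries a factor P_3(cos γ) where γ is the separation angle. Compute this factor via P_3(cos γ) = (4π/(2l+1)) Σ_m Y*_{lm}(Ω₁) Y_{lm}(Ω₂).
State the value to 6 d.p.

0.200468

Summing Y*_{l m}(θ₁,φ₁)·Y_{l m}(θ₂,φ₂) over m ∈ [−3, 3]; prefactor 4π/(2·3+1) = 1.795196:
  [-3]  conj(Y_{3,-3})(Ω₁) = 0.01022 - 0.00409j ; Y_{3,-3}(Ω₂) = 0.33171 - 0.24508j ; Δ = 0.00239 - 0.00386j
  [-2]  conj(Y_{3,-2})(Ω₁) = -0.02303 + 0.08335j ; Y_{3,-2}(Ω₂) = 0.00881 - 0.08839j ; Δ = 0.00716 + 0.00277j
  [-1]  conj(Y_{3,-1})(Ω₁) = -0.20727 - 0.27232j ; Y_{3,-1}(Ω₂) = 0.20777 + 0.22952j ; Δ = 0.01944 - 0.10415j
  [+0]  conj(Y_{3,0})(Ω₁) = 0.55463 + 0.00000j ; Y_{3,0}(Ω₂) = 0.09681 + 0.00000j ; Δ = 0.05369 + 0.00000j
  [+1]  conj(Y_{3,1})(Ω₁) = 0.20727 - 0.27232j ; Y_{3,1}(Ω₂) = -0.20777 + 0.22952j ; Δ = 0.01944 + 0.10415j
  [+2]  conj(Y_{3,2})(Ω₁) = -0.02303 - 0.08335j ; Y_{3,2}(Ω₂) = 0.00881 + 0.08839j ; Δ = 0.00716 - 0.00277j
  [+3]  conj(Y_{3,3})(Ω₁) = -0.01022 - 0.00409j ; Y_{3,3}(Ω₂) = -0.33171 - 0.24508j ; Δ = 0.00239 + 0.00386j
Accumulated sum 0.11167 - 0.00000j; after 4π/(2l+1) scaling, 0.20047 - 0.00000j ⇒ P_3 = 0.200468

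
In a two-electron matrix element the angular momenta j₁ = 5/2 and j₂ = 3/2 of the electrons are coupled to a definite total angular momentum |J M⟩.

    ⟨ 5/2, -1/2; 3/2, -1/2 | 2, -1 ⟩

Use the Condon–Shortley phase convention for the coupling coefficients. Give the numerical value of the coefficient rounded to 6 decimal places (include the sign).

−√(25/84) ≈ -0.545545

j₁+j₂−J=2  J+j₁−j₂=3  J−j₁+j₂=1  j₁+j₂+J+1=7
(j₁±m₁, j₂±m₂, J±M) = (2,3,1,2,1,3)
P² = 12/7
sum k=0..1:
  [0] +1/12 = 1/12
  [1] −1/2 = -1/2
S = -5/12
C² = P²·S² = 25/84 ; C = -0.545545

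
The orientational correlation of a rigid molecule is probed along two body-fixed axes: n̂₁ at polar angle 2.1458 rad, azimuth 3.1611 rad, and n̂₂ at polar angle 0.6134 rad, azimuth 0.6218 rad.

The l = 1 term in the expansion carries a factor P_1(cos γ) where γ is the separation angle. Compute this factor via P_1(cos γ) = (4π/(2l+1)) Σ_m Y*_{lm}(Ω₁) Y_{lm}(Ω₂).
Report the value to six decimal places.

-0.842771

Addition theorem: P_1(cos γ) = (4π/3) Σ_m Y*_{lm}(Ω₁) Y_{lm}(Ω₂), m = −1…1:
  m=-1: Y*=-0.289880-0.005656i  Y=+0.161659-0.115850i  product -0.047517+0.032668i
  m=+0: Y*=-0.265721-0.000000i  Y=+0.399528+0.000000i  product -0.106163-0.000000i
  m=+1: Y*=+0.289880-0.005656i  Y=-0.161659-0.115850i  product -0.047517-0.032668i
Σ over m = -0.201197+0.000000i; ×(4π/3) → -0.842771+0.000000i. Real part: -0.842771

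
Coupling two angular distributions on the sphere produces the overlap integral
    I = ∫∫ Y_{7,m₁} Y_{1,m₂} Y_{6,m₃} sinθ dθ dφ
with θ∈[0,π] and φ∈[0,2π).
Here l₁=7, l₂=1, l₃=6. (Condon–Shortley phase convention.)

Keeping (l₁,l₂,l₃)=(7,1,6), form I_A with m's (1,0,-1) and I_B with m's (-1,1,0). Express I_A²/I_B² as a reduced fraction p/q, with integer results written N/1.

Shared (l₁,l₂,l₃)=(7,1,6): N and (l;000)² cancel in I_A²/I_B².
A: Δ = 2!·12!·0!/15! = 1/1365; Racah Σ t=1..1: t=1:−1/604800 = -1/604800; ⇒ 3j(7 1 6; 1 0 -1)² = 16/455, sgn +1
B: Δ = 2!·12!·0!/15! = 1/1365; Racah Σ t=2..2: t=2:+1/1036800 = 1/1036800; ⇒ 3j(7 1 6; -1 1 0)² = 4/195, sgn +1
I_A²/I_B² = (16/455)/(4/195) = 12/7

12/7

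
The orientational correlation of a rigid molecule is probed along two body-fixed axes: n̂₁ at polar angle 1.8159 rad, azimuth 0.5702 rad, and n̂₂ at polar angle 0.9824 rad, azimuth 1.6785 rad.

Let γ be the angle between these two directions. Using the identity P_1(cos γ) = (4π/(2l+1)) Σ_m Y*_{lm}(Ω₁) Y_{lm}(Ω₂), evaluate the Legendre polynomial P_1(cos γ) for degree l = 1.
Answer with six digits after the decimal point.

Addition theorem: P_1(cos γ) = (4π/3) Σ_m Y*_{lm}(Ω₁) Y_{lm}(Ω₂), m = −1…1:
  m=-1: Y*=+0.282142+0.180924i  Y=-0.030893-0.285728i  product +0.042979-0.086205i
  m=+0: Y*=-0.118563-0.000000i  Y=+0.271188+0.000000i  product -0.032153-0.000000i
  m=+1: Y*=-0.282142+0.180924i  Y=+0.030893-0.285728i  product +0.042979+0.086205i
Σ over m = +0.053804+0.000000i; ×(4π/3) → +0.225376+0.000000i. Real part: 0.225376

0.225376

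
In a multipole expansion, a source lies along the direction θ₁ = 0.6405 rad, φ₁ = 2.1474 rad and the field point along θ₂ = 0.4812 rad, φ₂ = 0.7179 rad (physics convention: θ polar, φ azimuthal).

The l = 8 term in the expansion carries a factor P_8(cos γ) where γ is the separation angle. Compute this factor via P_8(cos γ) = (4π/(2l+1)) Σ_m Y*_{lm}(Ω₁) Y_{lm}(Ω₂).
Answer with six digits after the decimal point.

0.198618

Expand P_8 via completeness: Σ_{m} conj(Y_{8,m}) at Ω₁ times Y_{8,m} at Ω₂ —
  [-8]  conj(Y_{8,-8})(Ω₁) = -0.000833-0.008342i ; Y_{8,-8}(Ω₂) = +0.000931+0.000558i ; Δ = +0.000004-0.000008i
  [-7]  conj(Y_{8,-7})(Ω₁) = -0.035094+0.028157i ; Y_{8,-7}(Ω₂) = +0.002560+0.007912i ; Δ = -0.000313-0.000206i
  [-6]  conj(Y_{8,-6})(Ω₁) = +0.140749+0.046335i ; Y_{8,-6}(Ω₂) = -0.015728+0.036688i ; Δ = -0.003914+0.004435i
  [-5]  conj(Y_{8,-5})(Ω₁) = -0.084409-0.319131i ; Y_{8,-5}(Ω₂) = -0.121258+0.058262i ; Δ = +0.028828+0.033779i
  [-4]  conj(Y_{8,-4})(Ω₁) = -0.322789+0.356639i ; Y_{8,-4}(Ω₂) = -0.309777-0.085731i ; Δ = +0.130568-0.082805i
  [-3]  conj(Y_{8,-3})(Ω₁) = +0.354714+0.056885i ; Y_{8,-3}(Ω₂) = -0.281026-0.426231i ; Δ = -0.075437-0.167176i
  [-2]  conj(Y_{8,-2})(Ω₁) = +0.041633+0.093835i ; Y_{8,-2}(Ω₂) = +0.055945-0.411897i ; Δ = +0.040979-0.011899i
  [-1]  conj(Y_{8,-1})(Ω₁) = +0.226075-0.347635i ; Y_{8,-1}(Ω₂) = -0.086709+0.075728i ; Δ = +0.006723+0.047263i
  [+0]  conj(Y_{8,0})(Ω₁) = -0.029919-0.000000i ; Y_{8,0}(Ω₂) = -0.461833+0.000000i ; Δ = +0.013818+0.000000i
  [+1]  conj(Y_{8,1})(Ω₁) = -0.226075-0.347635i ; Y_{8,1}(Ω₂) = +0.086709+0.075728i ; Δ = +0.006723-0.047263i
  [+2]  conj(Y_{8,2})(Ω₁) = +0.041633-0.093835i ; Y_{8,2}(Ω₂) = +0.055945+0.411897i ; Δ = +0.040979+0.011899i
  [+3]  conj(Y_{8,3})(Ω₁) = -0.354714+0.056885i ; Y_{8,3}(Ω₂) = +0.281026-0.426231i ; Δ = -0.075437+0.167176i
  [+4]  conj(Y_{8,4})(Ω₁) = -0.322789-0.356639i ; Y_{8,4}(Ω₂) = -0.309777+0.085731i ; Δ = +0.130568+0.082805i
  [+5]  conj(Y_{8,5})(Ω₁) = +0.084409-0.319131i ; Y_{8,5}(Ω₂) = +0.121258+0.058262i ; Δ = +0.028828-0.033779i
  [+6]  conj(Y_{8,6})(Ω₁) = +0.140749-0.046335i ; Y_{8,6}(Ω₂) = -0.015728-0.036688i ; Δ = -0.003914-0.004435i
  [+7]  conj(Y_{8,7})(Ω₁) = +0.035094+0.028157i ; Y_{8,7}(Ω₂) = -0.002560+0.007912i ; Δ = -0.000313+0.000206i
  [+8]  conj(Y_{8,8})(Ω₁) = -0.000833+0.008342i ; Y_{8,8}(Ω₂) = +0.000931-0.000558i ; Δ = +0.000004+0.000008i
Σ over m = +0.268694-0.000000i; ×(4π/17) → +0.198618-0.000000i. Real part: 0.198618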